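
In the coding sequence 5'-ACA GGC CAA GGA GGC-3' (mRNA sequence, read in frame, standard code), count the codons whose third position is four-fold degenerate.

4

Codon 1 ACA (Thr): third position 4-fold.
Codon 2 GGC (Gly): third position 4-fold.
Codon 3 CAA (Gln): third position 2-fold.
Codon 4 GGA (Gly): third position 4-fold.
Codon 5 GGC (Gly): third position 4-fold.
Four-fold degenerate third positions: 4.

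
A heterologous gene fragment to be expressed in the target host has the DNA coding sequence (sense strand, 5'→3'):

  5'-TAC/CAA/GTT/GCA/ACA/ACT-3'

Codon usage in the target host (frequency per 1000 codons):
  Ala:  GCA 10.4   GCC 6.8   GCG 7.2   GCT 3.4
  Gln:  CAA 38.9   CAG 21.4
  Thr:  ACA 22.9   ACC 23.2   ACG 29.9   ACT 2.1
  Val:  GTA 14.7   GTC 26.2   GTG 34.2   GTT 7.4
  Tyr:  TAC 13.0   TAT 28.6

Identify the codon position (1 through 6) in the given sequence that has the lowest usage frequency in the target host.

Codon 1 TAC (Tyr): 13.0 per 1000.
Codon 2 CAA (Gln): 38.9 per 1000.
Codon 3 GTT (Val): 7.4 per 1000.
Codon 4 GCA (Ala): 10.4 per 1000.
Codon 5 ACA (Thr): 22.9 per 1000.
Codon 6 ACT (Thr): 2.1 per 1000.
Lowest frequency is 2.1 at codon 6.

6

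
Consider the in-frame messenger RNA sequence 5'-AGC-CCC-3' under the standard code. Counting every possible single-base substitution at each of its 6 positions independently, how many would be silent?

4

Codon 1 (AGC, Ser): 1 synonymous substitution.
Codon 2 (CCC, Pro): 3 synonymous substitutions.
Total: 1 + 3 = 4.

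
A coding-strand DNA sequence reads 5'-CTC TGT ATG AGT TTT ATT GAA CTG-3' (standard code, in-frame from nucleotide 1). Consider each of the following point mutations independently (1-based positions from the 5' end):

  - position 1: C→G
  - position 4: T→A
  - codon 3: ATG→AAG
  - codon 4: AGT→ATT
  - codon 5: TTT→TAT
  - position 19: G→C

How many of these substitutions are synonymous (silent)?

Codon 1: CTC (Leu) → GTC (Val) — missense.
Codon 2: TGT (Cys) → AGT (Ser) — missense.
Codon 3: ATG (Met) → AAG (Lys) — missense.
Codon 4: AGT (Ser) → ATT (Ile) — missense.
Codon 5: TTT (Phe) → TAT (Tyr) — missense.
Codon 7: GAA (Glu) → CAA (Gln) — missense.
Synonymous: 0 of 6.

0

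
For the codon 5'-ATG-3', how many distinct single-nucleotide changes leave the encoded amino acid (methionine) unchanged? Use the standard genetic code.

0

Position 1: none → 0 synonymous.
Position 2: none → 0 synonymous.
Position 3: none → 0 synonymous.
Total: 0 + 0 + 0 = 0.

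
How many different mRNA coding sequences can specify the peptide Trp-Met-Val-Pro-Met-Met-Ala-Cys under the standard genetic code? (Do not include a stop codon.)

128

Trp: 1 codon.
Met: 1 codon.
Val: 4 codons.
Pro: 4 codons.
Met: 1 codon.
Met: 1 codon.
Ala: 4 codons.
Cys: 2 codons.
1 × 1 × 4 × 4 × 1 × 1 × 4 × 2 = 128.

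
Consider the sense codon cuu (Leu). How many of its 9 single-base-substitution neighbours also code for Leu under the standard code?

Position 1: none → 0 synonymous.
Position 2: none → 0 synonymous.
Position 3: CUC, CUA, CUG → 3 synonymous.
Total: 0 + 0 + 3 = 3.

3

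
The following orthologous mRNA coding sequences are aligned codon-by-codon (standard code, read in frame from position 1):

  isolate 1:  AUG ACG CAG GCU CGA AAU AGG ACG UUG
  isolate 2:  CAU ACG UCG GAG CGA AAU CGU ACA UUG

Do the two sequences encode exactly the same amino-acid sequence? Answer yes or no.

Codon 1: AUG Met / CAU His — nonsynonymous.
Codon 2: ACG Thr / ACG Thr — identical.
Codon 3: CAG Gln / UCG Ser — nonsynonymous.
Codon 4: GCU Ala / GAG Glu — nonsynonymous.
Codon 5: CGA Arg / CGA Arg — identical.
Codon 6: AAU Asn / AAU Asn — identical.
Codon 7: AGG Arg / CGU Arg — synonymous.
Codon 8: ACG Thr / ACA Thr — synonymous.
Codon 9: UUG Leu / UUG Leu — identical.
Nonsynonymous differences: 3 → different protein.

no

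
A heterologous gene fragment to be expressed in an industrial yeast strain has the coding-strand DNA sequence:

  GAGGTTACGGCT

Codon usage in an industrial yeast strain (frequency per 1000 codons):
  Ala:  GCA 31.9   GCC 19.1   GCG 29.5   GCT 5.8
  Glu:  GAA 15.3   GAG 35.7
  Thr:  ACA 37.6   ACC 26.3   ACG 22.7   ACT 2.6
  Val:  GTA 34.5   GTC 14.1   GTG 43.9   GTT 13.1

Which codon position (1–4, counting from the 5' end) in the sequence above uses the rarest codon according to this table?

Codon 1 GAG (Glu): 35.7 per 1000.
Codon 2 GTT (Val): 13.1 per 1000.
Codon 3 ACG (Thr): 22.7 per 1000.
Codon 4 GCT (Ala): 5.8 per 1000.
Lowest frequency is 5.8 at codon 4.

4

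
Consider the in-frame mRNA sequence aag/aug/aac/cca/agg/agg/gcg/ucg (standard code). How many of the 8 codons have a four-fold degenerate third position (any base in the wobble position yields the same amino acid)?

3

Codon 1 AAG (Lys): third position 2-fold.
Codon 2 AUG (Met): third position 1-fold.
Codon 3 AAC (Asn): third position 2-fold.
Codon 4 CCA (Pro): third position 4-fold.
Codon 5 AGG (Arg): third position 2-fold.
Codon 6 AGG (Arg): third position 2-fold.
Codon 7 GCG (Ala): third position 4-fold.
Codon 8 UCG (Ser): third position 4-fold.
Four-fold degenerate third positions: 3.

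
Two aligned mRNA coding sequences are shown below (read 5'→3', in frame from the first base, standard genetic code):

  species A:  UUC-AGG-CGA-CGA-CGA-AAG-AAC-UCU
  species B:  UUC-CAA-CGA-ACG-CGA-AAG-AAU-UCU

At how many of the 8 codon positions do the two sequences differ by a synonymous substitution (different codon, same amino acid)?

1

Codon 1: UUC Phe / UUC Phe — identical.
Codon 2: AGG Arg / CAA Gln — nonsynonymous.
Codon 3: CGA Arg / CGA Arg — identical.
Codon 4: CGA Arg / ACG Thr — nonsynonymous.
Codon 5: CGA Arg / CGA Arg — identical.
Codon 6: AAG Lys / AAG Lys — identical.
Codon 7: AAC Asn / AAU Asn — synonymous.
Codon 8: UCU Ser / UCU Ser — identical.
Synonymous differences: 1.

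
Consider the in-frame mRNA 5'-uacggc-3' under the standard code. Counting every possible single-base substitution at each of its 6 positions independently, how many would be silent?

4

Codon 1 (UAC, Tyr): 1 synonymous substitution.
Codon 2 (GGC, Gly): 3 synonymous substitutions.
Total: 1 + 3 = 4.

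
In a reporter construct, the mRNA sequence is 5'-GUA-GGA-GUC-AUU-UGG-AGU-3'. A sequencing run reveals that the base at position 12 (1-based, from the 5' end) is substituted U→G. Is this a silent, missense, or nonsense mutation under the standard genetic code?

missense

Position 12 falls in codon 4: AUU → Ile.
After the substitution the codon is AUG → Met.
Ile ≠ Met, so this is a missense mutation.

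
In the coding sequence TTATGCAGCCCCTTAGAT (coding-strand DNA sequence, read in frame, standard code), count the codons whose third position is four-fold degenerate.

Codon 1 TTA (Leu): third position 2-fold.
Codon 2 TGC (Cys): third position 2-fold.
Codon 3 AGC (Ser): third position 2-fold.
Codon 4 CCC (Pro): third position 4-fold.
Codon 5 TTA (Leu): third position 2-fold.
Codon 6 GAT (Asp): third position 2-fold.
Four-fold degenerate third positions: 1.

1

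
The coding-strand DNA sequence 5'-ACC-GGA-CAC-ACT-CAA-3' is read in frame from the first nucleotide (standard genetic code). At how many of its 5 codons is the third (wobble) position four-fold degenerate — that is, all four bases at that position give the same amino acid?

3

Codon 1 ACC (Thr): third position 4-fold.
Codon 2 GGA (Gly): third position 4-fold.
Codon 3 CAC (His): third position 2-fold.
Codon 4 ACT (Thr): third position 4-fold.
Codon 5 CAA (Gln): third position 2-fold.
Four-fold degenerate third positions: 3.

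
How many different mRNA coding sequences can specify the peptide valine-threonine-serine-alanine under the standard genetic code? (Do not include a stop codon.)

Val: 4 codons.
Thr: 4 codons.
Ser: 6 codons.
Ala: 4 codons.
4 × 4 × 6 × 4 = 384.

384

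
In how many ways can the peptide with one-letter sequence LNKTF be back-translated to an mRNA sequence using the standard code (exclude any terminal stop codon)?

192

Leu: 6 codons.
Asn: 2 codons.
Lys: 2 codons.
Thr: 4 codons.
Phe: 2 codons.
6 × 2 × 2 × 4 × 2 = 192.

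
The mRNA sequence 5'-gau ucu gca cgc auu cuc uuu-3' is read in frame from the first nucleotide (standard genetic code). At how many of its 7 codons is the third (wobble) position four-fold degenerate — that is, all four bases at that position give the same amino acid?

4

Codon 1 GAU (Asp): third position 2-fold.
Codon 2 UCU (Ser): third position 4-fold.
Codon 3 GCA (Ala): third position 4-fold.
Codon 4 CGC (Arg): third position 4-fold.
Codon 5 AUU (Ile): third position 3-fold.
Codon 6 CUC (Leu): third position 4-fold.
Codon 7 UUU (Phe): third position 2-fold.
Four-fold degenerate third positions: 4.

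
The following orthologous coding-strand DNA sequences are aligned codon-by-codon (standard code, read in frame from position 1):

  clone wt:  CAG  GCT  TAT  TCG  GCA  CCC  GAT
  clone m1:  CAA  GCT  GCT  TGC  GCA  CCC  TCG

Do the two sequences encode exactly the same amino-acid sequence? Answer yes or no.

Codon 1: CAG Gln / CAA Gln — synonymous.
Codon 2: GCT Ala / GCT Ala — identical.
Codon 3: TAT Tyr / GCT Ala — nonsynonymous.
Codon 4: TCG Ser / TGC Cys — nonsynonymous.
Codon 5: GCA Ala / GCA Ala — identical.
Codon 6: CCC Pro / CCC Pro — identical.
Codon 7: GAT Asp / TCG Ser — nonsynonymous.
Nonsynonymous differences: 3 → different protein.

no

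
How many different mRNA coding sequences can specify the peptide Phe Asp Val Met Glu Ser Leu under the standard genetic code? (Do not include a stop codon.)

Phe: 2 codons.
Asp: 2 codons.
Val: 4 codons.
Met: 1 codon.
Glu: 2 codons.
Ser: 6 codons.
Leu: 6 codons.
2 × 2 × 4 × 1 × 2 × 6 × 6 = 1152.

1152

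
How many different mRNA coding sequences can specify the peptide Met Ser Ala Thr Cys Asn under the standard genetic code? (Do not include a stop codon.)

384

Met: 1 codon.
Ser: 6 codons.
Ala: 4 codons.
Thr: 4 codons.
Cys: 2 codons.
Asn: 2 codons.
1 × 6 × 4 × 4 × 2 × 2 = 384.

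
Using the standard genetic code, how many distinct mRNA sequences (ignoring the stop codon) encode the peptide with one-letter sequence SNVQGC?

768

Ser: 6 codons.
Asn: 2 codons.
Val: 4 codons.
Gln: 2 codons.
Gly: 4 codons.
Cys: 2 codons.
6 × 2 × 4 × 2 × 4 × 2 = 768.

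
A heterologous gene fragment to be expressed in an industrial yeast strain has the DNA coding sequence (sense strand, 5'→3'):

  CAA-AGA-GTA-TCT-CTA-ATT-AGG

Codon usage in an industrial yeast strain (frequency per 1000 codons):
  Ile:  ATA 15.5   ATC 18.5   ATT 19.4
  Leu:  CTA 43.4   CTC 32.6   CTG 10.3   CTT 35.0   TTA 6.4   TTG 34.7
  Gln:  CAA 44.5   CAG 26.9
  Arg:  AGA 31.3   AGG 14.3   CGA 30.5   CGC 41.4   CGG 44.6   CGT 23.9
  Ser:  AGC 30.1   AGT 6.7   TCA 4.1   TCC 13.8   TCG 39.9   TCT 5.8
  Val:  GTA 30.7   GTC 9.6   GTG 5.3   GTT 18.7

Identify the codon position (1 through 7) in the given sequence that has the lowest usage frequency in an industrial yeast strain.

4

Codon 1 CAA (Gln): 44.5 per 1000.
Codon 2 AGA (Arg): 31.3 per 1000.
Codon 3 GTA (Val): 30.7 per 1000.
Codon 4 TCT (Ser): 5.8 per 1000.
Codon 5 CTA (Leu): 43.4 per 1000.
Codon 6 ATT (Ile): 19.4 per 1000.
Codon 7 AGG (Arg): 14.3 per 1000.
Lowest frequency is 5.8 at codon 4.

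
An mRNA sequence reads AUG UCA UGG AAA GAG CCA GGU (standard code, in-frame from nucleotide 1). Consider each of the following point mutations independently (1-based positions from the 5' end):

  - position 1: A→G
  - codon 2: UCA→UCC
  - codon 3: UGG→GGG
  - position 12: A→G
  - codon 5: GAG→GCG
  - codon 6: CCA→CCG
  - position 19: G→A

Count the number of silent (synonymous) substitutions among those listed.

3

Codon 1: AUG (Met) → GUG (Val) — missense.
Codon 2: UCA (Ser) → UCC (Ser) — synonymous.
Codon 3: UGG (Trp) → GGG (Gly) — missense.
Codon 4: AAA (Lys) → AAG (Lys) — synonymous.
Codon 5: GAG (Glu) → GCG (Ala) — missense.
Codon 6: CCA (Pro) → CCG (Pro) — synonymous.
Codon 7: GGU (Gly) → AGU (Ser) — missense.
Synonymous: 3 of 7.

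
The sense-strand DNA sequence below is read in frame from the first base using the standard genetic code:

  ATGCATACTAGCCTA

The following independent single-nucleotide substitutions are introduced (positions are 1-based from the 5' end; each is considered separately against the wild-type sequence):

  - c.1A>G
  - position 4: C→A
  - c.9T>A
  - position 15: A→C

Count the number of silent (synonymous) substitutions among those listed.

Codon 1: ATG (Met) → GTG (Val) — missense.
Codon 2: CAT (His) → AAT (Asn) — missense.
Codon 3: ACT (Thr) → ACA (Thr) — synonymous.
Codon 5: CTA (Leu) → CTC (Leu) — synonymous.
Synonymous: 2 of 4.

2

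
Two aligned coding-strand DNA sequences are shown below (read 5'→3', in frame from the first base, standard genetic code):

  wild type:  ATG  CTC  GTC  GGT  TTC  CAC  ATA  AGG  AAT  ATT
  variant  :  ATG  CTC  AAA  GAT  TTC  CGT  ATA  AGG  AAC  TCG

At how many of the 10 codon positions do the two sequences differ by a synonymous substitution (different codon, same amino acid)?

1

Codon 1: ATG Met / ATG Met — identical.
Codon 2: CTC Leu / CTC Leu — identical.
Codon 3: GTC Val / AAA Lys — nonsynonymous.
Codon 4: GGT Gly / GAT Asp — nonsynonymous.
Codon 5: TTC Phe / TTC Phe — identical.
Codon 6: CAC His / CGT Arg — nonsynonymous.
Codon 7: ATA Ile / ATA Ile — identical.
Codon 8: AGG Arg / AGG Arg — identical.
Codon 9: AAT Asn / AAC Asn — synonymous.
Codon 10: ATT Ile / TCG Ser — nonsynonymous.
Synonymous differences: 1.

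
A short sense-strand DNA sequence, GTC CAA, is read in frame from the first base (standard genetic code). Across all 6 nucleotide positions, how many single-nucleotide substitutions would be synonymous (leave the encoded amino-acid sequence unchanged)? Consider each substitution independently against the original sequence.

4

Codon 1 (GTC, Val): 3 synonymous substitutions.
Codon 2 (CAA, Gln): 1 synonymous substitution.
Total: 3 + 1 = 4.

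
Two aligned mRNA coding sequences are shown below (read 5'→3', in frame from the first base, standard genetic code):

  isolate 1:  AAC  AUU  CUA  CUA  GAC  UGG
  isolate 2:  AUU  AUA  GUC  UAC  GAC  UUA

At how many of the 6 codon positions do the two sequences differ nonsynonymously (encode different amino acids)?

Codon 1: AAC Asn / AUU Ile — nonsynonymous.
Codon 2: AUU Ile / AUA Ile — synonymous.
Codon 3: CUA Leu / GUC Val — nonsynonymous.
Codon 4: CUA Leu / UAC Tyr — nonsynonymous.
Codon 5: GAC Asp / GAC Asp — identical.
Codon 6: UGG Trp / UUA Leu — nonsynonymous.
Nonsynonymous differences: 4.

4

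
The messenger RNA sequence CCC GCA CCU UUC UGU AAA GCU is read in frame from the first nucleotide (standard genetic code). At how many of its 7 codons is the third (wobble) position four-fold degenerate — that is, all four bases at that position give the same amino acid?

4

Codon 1 CCC (Pro): third position 4-fold.
Codon 2 GCA (Ala): third position 4-fold.
Codon 3 CCU (Pro): third position 4-fold.
Codon 4 UUC (Phe): third position 2-fold.
Codon 5 UGU (Cys): third position 2-fold.
Codon 6 AAA (Lys): third position 2-fold.
Codon 7 GCU (Ala): third position 4-fold.
Four-fold degenerate third positions: 4.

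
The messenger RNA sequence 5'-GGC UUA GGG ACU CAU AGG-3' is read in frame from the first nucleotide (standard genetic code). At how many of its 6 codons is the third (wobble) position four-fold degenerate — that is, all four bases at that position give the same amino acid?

3

Codon 1 GGC (Gly): third position 4-fold.
Codon 2 UUA (Leu): third position 2-fold.
Codon 3 GGG (Gly): third position 4-fold.
Codon 4 ACU (Thr): third position 4-fold.
Codon 5 CAU (His): third position 2-fold.
Codon 6 AGG (Arg): third position 2-fold.
Four-fold degenerate third positions: 3.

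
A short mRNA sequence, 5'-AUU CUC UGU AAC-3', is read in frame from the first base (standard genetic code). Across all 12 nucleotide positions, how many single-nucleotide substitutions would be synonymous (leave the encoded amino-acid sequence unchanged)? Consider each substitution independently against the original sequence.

Codon 1 (AUU, Ile): 2 synonymous substitutions.
Codon 2 (CUC, Leu): 3 synonymous substitutions.
Codon 3 (UGU, Cys): 1 synonymous substitution.
Codon 4 (AAC, Asn): 1 synonymous substitution.
Total: 2 + 3 + 1 + 1 = 7.

7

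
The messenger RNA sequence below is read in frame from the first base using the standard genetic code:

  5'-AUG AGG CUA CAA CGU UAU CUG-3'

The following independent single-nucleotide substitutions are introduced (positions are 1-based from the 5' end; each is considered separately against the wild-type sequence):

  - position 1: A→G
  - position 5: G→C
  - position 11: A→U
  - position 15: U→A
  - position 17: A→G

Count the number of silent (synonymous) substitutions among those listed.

1

Codon 1: AUG (Met) → GUG (Val) — missense.
Codon 2: AGG (Arg) → ACG (Thr) — missense.
Codon 4: CAA (Gln) → CUA (Leu) — missense.
Codon 5: CGU (Arg) → CGA (Arg) — synonymous.
Codon 6: UAU (Tyr) → UGU (Cys) — missense.
Synonymous: 1 of 5.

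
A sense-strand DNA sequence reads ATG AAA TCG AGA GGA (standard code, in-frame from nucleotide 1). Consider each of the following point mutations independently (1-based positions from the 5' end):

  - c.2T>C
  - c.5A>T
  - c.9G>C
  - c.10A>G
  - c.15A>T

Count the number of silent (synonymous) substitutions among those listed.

2

Codon 1: ATG (Met) → ACG (Thr) — missense.
Codon 2: AAA (Lys) → ATA (Ile) — missense.
Codon 3: TCG (Ser) → TCC (Ser) — synonymous.
Codon 4: AGA (Arg) → GGA (Gly) — missense.
Codon 5: GGA (Gly) → GGT (Gly) — synonymous.
Synonymous: 2 of 5.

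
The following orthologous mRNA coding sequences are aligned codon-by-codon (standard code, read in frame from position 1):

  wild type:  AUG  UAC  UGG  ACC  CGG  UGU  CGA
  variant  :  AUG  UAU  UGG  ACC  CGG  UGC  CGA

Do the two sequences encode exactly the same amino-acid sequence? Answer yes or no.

Codon 1: AUG Met / AUG Met — identical.
Codon 2: UAC Tyr / UAU Tyr — synonymous.
Codon 3: UGG Trp / UGG Trp — identical.
Codon 4: ACC Thr / ACC Thr — identical.
Codon 5: CGG Arg / CGG Arg — identical.
Codon 6: UGU Cys / UGC Cys — synonymous.
Codon 7: CGA Arg / CGA Arg — identical.
Nonsynonymous differences: 0 → same protein.

yes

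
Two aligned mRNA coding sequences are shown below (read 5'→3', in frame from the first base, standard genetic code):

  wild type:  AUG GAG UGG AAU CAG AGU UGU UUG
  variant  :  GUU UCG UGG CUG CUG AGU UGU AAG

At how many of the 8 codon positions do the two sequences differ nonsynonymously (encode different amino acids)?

5

Codon 1: AUG Met / GUU Val — nonsynonymous.
Codon 2: GAG Glu / UCG Ser — nonsynonymous.
Codon 3: UGG Trp / UGG Trp — identical.
Codon 4: AAU Asn / CUG Leu — nonsynonymous.
Codon 5: CAG Gln / CUG Leu — nonsynonymous.
Codon 6: AGU Ser / AGU Ser — identical.
Codon 7: UGU Cys / UGU Cys — identical.
Codon 8: UUG Leu / AAG Lys — nonsynonymous.
Nonsynonymous differences: 5.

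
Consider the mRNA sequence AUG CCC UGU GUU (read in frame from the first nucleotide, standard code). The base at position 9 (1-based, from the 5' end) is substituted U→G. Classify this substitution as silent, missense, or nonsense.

missense

Position 9 falls in codon 3: UGU → Cys.
After the substitution the codon is UGG → Trp.
Cys ≠ Trp, so this is a missense mutation.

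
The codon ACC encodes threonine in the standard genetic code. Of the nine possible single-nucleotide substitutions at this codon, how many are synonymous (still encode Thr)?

Position 1: none → 0 synonymous.
Position 2: none → 0 synonymous.
Position 3: ACU, ACA, ACG → 3 synonymous.
Total: 0 + 0 + 3 = 3.

3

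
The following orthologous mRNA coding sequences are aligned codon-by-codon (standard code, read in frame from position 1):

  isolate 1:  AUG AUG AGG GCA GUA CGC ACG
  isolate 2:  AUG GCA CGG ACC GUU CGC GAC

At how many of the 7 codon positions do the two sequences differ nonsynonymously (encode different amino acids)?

Codon 1: AUG Met / AUG Met — identical.
Codon 2: AUG Met / GCA Ala — nonsynonymous.
Codon 3: AGG Arg / CGG Arg — synonymous.
Codon 4: GCA Ala / ACC Thr — nonsynonymous.
Codon 5: GUA Val / GUU Val — synonymous.
Codon 6: CGC Arg / CGC Arg — identical.
Codon 7: ACG Thr / GAC Asp — nonsynonymous.
Nonsynonymous differences: 3.

3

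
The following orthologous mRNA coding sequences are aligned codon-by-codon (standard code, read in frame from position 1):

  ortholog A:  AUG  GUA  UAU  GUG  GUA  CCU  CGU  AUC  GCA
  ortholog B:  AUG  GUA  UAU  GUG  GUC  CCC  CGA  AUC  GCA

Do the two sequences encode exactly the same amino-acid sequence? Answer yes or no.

yes

Codon 1: AUG Met / AUG Met — identical.
Codon 2: GUA Val / GUA Val — identical.
Codon 3: UAU Tyr / UAU Tyr — identical.
Codon 4: GUG Val / GUG Val — identical.
Codon 5: GUA Val / GUC Val — synonymous.
Codon 6: CCU Pro / CCC Pro — synonymous.
Codon 7: CGU Arg / CGA Arg — synonymous.
Codon 8: AUC Ile / AUC Ile — identical.
Codon 9: GCA Ala / GCA Ala — identical.
Nonsynonymous differences: 0 → same protein.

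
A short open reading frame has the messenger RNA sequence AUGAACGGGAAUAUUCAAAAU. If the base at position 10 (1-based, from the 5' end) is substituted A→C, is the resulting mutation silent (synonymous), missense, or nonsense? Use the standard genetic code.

missense

Position 10 falls in codon 4: AAU → Asn.
After the substitution the codon is CAU → His.
Asn ≠ His, so this is a missense mutation.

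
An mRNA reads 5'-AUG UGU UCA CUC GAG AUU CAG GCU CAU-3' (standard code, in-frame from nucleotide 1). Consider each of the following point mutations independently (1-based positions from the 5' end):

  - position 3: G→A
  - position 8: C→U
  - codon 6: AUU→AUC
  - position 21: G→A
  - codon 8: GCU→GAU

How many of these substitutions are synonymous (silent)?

Codon 1: AUG (Met) → AUA (Ile) — missense.
Codon 3: UCA (Ser) → UUA (Leu) — missense.
Codon 6: AUU (Ile) → AUC (Ile) — synonymous.
Codon 7: CAG (Gln) → CAA (Gln) — synonymous.
Codon 8: GCU (Ala) → GAU (Asp) — missense.
Synonymous: 2 of 5.

2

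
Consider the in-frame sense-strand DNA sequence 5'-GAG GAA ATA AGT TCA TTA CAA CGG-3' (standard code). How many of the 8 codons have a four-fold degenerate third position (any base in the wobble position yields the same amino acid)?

Codon 1 GAG (Glu): third position 2-fold.
Codon 2 GAA (Glu): third position 2-fold.
Codon 3 ATA (Ile): third position 3-fold.
Codon 4 AGT (Ser): third position 2-fold.
Codon 5 TCA (Ser): third position 4-fold.
Codon 6 TTA (Leu): third position 2-fold.
Codon 7 CAA (Gln): third position 2-fold.
Codon 8 CGG (Arg): third position 4-fold.
Four-fold degenerate third positions: 2.

2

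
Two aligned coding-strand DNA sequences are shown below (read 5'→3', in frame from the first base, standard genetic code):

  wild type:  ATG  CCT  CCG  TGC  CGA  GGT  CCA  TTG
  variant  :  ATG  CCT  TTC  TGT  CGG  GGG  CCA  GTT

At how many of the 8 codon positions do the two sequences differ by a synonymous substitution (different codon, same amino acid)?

Codon 1: ATG Met / ATG Met — identical.
Codon 2: CCT Pro / CCT Pro — identical.
Codon 3: CCG Pro / TTC Phe — nonsynonymous.
Codon 4: TGC Cys / TGT Cys — synonymous.
Codon 5: CGA Arg / CGG Arg — synonymous.
Codon 6: GGT Gly / GGG Gly — synonymous.
Codon 7: CCA Pro / CCA Pro — identical.
Codon 8: TTG Leu / GTT Val — nonsynonymous.
Synonymous differences: 3.

3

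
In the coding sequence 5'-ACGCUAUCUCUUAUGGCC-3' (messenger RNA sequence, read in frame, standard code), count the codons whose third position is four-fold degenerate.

Codon 1 ACG (Thr): third position 4-fold.
Codon 2 CUA (Leu): third position 4-fold.
Codon 3 UCU (Ser): third position 4-fold.
Codon 4 CUU (Leu): third position 4-fold.
Codon 5 AUG (Met): third position 1-fold.
Codon 6 GCC (Ala): third position 4-fold.
Four-fold degenerate third positions: 5.

5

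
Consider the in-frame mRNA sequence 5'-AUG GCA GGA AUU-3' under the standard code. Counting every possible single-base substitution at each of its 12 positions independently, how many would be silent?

Codon 1 (AUG, Met): 0 synonymous substitutions.
Codon 2 (GCA, Ala): 3 synonymous substitutions.
Codon 3 (GGA, Gly): 3 synonymous substitutions.
Codon 4 (AUU, Ile): 2 synonymous substitutions.
Total: 0 + 3 + 3 + 2 = 8.

8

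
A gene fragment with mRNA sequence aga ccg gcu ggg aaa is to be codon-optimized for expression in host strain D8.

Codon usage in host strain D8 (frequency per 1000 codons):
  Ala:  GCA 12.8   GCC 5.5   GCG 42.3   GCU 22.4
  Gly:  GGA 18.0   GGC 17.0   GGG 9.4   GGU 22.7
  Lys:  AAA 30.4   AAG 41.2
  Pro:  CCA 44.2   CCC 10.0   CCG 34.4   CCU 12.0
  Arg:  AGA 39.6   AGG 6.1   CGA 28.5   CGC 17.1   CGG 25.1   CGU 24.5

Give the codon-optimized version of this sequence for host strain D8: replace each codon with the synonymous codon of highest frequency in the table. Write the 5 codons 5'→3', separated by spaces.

AGA CCA GCG GGU AAG

Codon 1 (Arg): best is AGA at 39.6.
Codon 2 (Pro): best is CCA at 44.2.
Codon 3 (Ala): best is GCG at 42.3.
Codon 4 (Gly): best is GGU at 22.7.
Codon 5 (Lys): best is AAG at 41.2.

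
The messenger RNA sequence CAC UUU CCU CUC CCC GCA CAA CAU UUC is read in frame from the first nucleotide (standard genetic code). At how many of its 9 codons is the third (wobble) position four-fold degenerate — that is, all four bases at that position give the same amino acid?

4

Codon 1 CAC (His): third position 2-fold.
Codon 2 UUU (Phe): third position 2-fold.
Codon 3 CCU (Pro): third position 4-fold.
Codon 4 CUC (Leu): third position 4-fold.
Codon 5 CCC (Pro): third position 4-fold.
Codon 6 GCA (Ala): third position 4-fold.
Codon 7 CAA (Gln): third position 2-fold.
Codon 8 CAU (His): third position 2-fold.
Codon 9 UUC (Phe): third position 2-fold.
Four-fold degenerate third positions: 4.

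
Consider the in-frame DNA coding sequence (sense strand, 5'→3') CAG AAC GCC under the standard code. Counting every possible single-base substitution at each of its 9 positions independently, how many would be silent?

5

Codon 1 (CAG, Gln): 1 synonymous substitution.
Codon 2 (AAC, Asn): 1 synonymous substitution.
Codon 3 (GCC, Ala): 3 synonymous substitutions.
Total: 1 + 1 + 3 = 5.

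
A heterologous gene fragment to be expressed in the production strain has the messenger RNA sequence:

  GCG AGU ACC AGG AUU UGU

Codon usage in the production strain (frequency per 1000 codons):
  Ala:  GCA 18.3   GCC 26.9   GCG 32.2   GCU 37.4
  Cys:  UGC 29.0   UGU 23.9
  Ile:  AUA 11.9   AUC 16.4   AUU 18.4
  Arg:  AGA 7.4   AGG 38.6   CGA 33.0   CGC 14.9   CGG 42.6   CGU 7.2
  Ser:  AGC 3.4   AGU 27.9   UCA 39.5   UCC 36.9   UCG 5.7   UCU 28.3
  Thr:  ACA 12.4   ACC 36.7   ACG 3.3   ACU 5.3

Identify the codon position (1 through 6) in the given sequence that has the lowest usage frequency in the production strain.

Codon 1 GCG (Ala): 32.2 per 1000.
Codon 2 AGU (Ser): 27.9 per 1000.
Codon 3 ACC (Thr): 36.7 per 1000.
Codon 4 AGG (Arg): 38.6 per 1000.
Codon 5 AUU (Ile): 18.4 per 1000.
Codon 6 UGU (Cys): 23.9 per 1000.
Lowest frequency is 18.4 at codon 5.

5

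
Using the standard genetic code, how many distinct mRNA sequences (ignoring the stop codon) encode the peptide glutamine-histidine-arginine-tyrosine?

48

Gln: 2 codons.
His: 2 codons.
Arg: 6 codons.
Tyr: 2 codons.
2 × 2 × 6 × 2 = 48.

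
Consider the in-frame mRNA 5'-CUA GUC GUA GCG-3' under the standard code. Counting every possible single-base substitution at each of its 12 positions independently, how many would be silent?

13

Codon 1 (CUA, Leu): 4 synonymous substitutions.
Codon 2 (GUC, Val): 3 synonymous substitutions.
Codon 3 (GUA, Val): 3 synonymous substitutions.
Codon 4 (GCG, Ala): 3 synonymous substitutions.
Total: 4 + 3 + 3 + 3 = 13.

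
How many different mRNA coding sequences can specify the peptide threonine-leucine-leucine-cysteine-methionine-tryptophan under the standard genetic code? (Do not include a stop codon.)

Thr: 4 codons.
Leu: 6 codons.
Leu: 6 codons.
Cys: 2 codons.
Met: 1 codon.
Trp: 1 codon.
4 × 6 × 6 × 2 × 1 × 1 = 288.

288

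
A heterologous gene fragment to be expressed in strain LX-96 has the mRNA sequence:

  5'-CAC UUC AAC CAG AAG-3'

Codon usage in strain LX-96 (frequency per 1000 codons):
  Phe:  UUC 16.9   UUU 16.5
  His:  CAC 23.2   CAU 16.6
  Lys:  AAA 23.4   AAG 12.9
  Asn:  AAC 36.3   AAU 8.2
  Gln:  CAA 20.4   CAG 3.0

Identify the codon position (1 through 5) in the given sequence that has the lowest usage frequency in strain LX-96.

4

Codon 1 CAC (His): 23.2 per 1000.
Codon 2 UUC (Phe): 16.9 per 1000.
Codon 3 AAC (Asn): 36.3 per 1000.
Codon 4 CAG (Gln): 3.0 per 1000.
Codon 5 AAG (Lys): 12.9 per 1000.
Lowest frequency is 3.0 at codon 4.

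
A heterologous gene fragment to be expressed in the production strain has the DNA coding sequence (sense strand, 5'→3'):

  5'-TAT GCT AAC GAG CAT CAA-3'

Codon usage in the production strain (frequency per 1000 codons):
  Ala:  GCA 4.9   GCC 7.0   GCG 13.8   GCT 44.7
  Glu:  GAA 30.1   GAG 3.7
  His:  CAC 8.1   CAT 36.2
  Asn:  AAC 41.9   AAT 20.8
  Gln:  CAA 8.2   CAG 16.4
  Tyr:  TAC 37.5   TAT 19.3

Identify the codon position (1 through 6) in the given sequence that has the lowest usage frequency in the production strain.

Codon 1 TAT (Tyr): 19.3 per 1000.
Codon 2 GCT (Ala): 44.7 per 1000.
Codon 3 AAC (Asn): 41.9 per 1000.
Codon 4 GAG (Glu): 3.7 per 1000.
Codon 5 CAT (His): 36.2 per 1000.
Codon 6 CAA (Gln): 8.2 per 1000.
Lowest frequency is 3.7 at codon 4.

4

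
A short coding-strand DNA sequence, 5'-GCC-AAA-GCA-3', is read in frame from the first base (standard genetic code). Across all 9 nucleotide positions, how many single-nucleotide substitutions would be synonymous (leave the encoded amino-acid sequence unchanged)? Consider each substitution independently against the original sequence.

Codon 1 (GCC, Ala): 3 synonymous substitutions.
Codon 2 (AAA, Lys): 1 synonymous substitution.
Codon 3 (GCA, Ala): 3 synonymous substitutions.
Total: 3 + 1 + 3 = 7.

7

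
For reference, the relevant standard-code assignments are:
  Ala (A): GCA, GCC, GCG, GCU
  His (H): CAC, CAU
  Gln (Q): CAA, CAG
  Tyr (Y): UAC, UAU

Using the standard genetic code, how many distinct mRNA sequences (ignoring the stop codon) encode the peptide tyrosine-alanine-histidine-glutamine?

Tyr: 2 codons.
Ala: 4 codons.
His: 2 codons.
Gln: 2 codons.
2 × 4 × 2 × 2 = 32.

32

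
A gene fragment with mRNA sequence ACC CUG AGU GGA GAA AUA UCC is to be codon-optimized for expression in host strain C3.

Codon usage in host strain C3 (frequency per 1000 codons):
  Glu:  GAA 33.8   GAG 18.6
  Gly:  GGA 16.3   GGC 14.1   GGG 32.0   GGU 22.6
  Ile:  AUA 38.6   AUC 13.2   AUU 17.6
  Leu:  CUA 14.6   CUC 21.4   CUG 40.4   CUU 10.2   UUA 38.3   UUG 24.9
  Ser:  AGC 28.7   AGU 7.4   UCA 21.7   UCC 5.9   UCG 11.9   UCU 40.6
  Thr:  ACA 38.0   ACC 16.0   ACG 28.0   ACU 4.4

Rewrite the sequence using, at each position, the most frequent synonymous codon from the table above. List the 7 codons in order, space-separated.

Codon 1 (Thr): best is ACA at 38.0.
Codon 2 (Leu): best is CUG at 40.4.
Codon 3 (Ser): best is UCU at 40.6.
Codon 4 (Gly): best is GGG at 32.0.
Codon 5 (Glu): best is GAA at 33.8.
Codon 6 (Ile): best is AUA at 38.6.
Codon 7 (Ser): best is UCU at 40.6.

ACA CUG UCU GGG GAA AUA UCU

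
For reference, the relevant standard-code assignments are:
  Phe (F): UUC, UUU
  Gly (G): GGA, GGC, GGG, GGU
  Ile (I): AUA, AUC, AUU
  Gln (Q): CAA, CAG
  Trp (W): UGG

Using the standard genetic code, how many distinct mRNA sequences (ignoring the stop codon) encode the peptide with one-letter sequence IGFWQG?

192

Ile: 3 codons.
Gly: 4 codons.
Phe: 2 codons.
Trp: 1 codon.
Gln: 2 codons.
Gly: 4 codons.
3 × 4 × 2 × 1 × 2 × 4 = 192.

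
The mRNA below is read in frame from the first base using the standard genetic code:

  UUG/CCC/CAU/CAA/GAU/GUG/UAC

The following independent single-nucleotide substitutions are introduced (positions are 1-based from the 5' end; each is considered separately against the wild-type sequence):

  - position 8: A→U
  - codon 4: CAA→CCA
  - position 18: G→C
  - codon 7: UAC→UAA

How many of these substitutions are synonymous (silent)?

1

Codon 3: CAU (His) → CUU (Leu) — missense.
Codon 4: CAA (Gln) → CCA (Pro) — missense.
Codon 6: GUG (Val) → GUC (Val) — synonymous.
Codon 7: UAC (Tyr) → UAA (Stop) — nonsense.
Synonymous: 1 of 4.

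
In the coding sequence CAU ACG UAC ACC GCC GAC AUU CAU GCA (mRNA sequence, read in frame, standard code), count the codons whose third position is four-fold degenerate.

Codon 1 CAU (His): third position 2-fold.
Codon 2 ACG (Thr): third position 4-fold.
Codon 3 UAC (Tyr): third position 2-fold.
Codon 4 ACC (Thr): third position 4-fold.
Codon 5 GCC (Ala): third position 4-fold.
Codon 6 GAC (Asp): third position 2-fold.
Codon 7 AUU (Ile): third position 3-fold.
Codon 8 CAU (His): third position 2-fold.
Codon 9 GCA (Ala): third position 4-fold.
Four-fold degenerate third positions: 4.

4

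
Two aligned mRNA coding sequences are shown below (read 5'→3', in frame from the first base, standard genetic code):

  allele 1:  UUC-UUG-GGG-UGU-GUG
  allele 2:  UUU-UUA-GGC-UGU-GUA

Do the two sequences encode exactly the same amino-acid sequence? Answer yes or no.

yes

Codon 1: UUC Phe / UUU Phe — synonymous.
Codon 2: UUG Leu / UUA Leu — synonymous.
Codon 3: GGG Gly / GGC Gly — synonymous.
Codon 4: UGU Cys / UGU Cys — identical.
Codon 5: GUG Val / GUA Val — synonymous.
Nonsynonymous differences: 0 → same protein.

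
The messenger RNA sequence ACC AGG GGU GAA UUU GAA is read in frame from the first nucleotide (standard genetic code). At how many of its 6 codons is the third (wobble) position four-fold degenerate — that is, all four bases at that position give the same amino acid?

Codon 1 ACC (Thr): third position 4-fold.
Codon 2 AGG (Arg): third position 2-fold.
Codon 3 GGU (Gly): third position 4-fold.
Codon 4 GAA (Glu): third position 2-fold.
Codon 5 UUU (Phe): third position 2-fold.
Codon 6 GAA (Glu): third position 2-fold.
Four-fold degenerate third positions: 2.

2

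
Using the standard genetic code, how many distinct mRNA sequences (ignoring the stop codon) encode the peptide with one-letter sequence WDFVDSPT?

Trp: 1 codon.
Asp: 2 codons.
Phe: 2 codons.
Val: 4 codons.
Asp: 2 codons.
Ser: 6 codons.
Pro: 4 codons.
Thr: 4 codons.
1 × 2 × 2 × 4 × 2 × 6 × 4 × 4 = 3072.

3072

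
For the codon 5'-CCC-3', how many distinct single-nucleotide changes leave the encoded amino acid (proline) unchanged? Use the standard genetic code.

Position 1: none → 0 synonymous.
Position 2: none → 0 synonymous.
Position 3: CCU, CCA, CCG → 3 synonymous.
Total: 0 + 0 + 3 = 3.

3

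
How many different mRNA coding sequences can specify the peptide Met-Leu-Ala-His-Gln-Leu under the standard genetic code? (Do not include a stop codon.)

576

Met: 1 codon.
Leu: 6 codons.
Ala: 4 codons.
His: 2 codons.
Gln: 2 codons.
Leu: 6 codons.
1 × 6 × 4 × 2 × 2 × 6 = 576.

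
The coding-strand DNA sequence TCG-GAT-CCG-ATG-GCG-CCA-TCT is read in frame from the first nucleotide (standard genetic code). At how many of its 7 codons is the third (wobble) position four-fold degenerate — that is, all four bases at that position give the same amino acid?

Codon 1 TCG (Ser): third position 4-fold.
Codon 2 GAT (Asp): third position 2-fold.
Codon 3 CCG (Pro): third position 4-fold.
Codon 4 ATG (Met): third position 1-fold.
Codon 5 GCG (Ala): third position 4-fold.
Codon 6 CCA (Pro): third position 4-fold.
Codon 7 TCT (Ser): third position 4-fold.
Four-fold degenerate third positions: 5.

5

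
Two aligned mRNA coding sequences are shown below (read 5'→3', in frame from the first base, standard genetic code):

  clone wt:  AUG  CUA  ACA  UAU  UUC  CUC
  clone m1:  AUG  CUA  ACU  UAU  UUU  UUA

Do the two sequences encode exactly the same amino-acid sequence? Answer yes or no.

yes

Codon 1: AUG Met / AUG Met — identical.
Codon 2: CUA Leu / CUA Leu — identical.
Codon 3: ACA Thr / ACU Thr — synonymous.
Codon 4: UAU Tyr / UAU Tyr — identical.
Codon 5: UUC Phe / UUU Phe — synonymous.
Codon 6: CUC Leu / UUA Leu — synonymous.
Nonsynonymous differences: 0 → same protein.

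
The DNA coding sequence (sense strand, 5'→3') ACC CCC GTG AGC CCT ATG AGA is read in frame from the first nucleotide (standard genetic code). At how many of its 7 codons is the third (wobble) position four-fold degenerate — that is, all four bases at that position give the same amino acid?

4

Codon 1 ACC (Thr): third position 4-fold.
Codon 2 CCC (Pro): third position 4-fold.
Codon 3 GTG (Val): third position 4-fold.
Codon 4 AGC (Ser): third position 2-fold.
Codon 5 CCT (Pro): third position 4-fold.
Codon 6 ATG (Met): third position 1-fold.
Codon 7 AGA (Arg): third position 2-fold.
Four-fold degenerate third positions: 4.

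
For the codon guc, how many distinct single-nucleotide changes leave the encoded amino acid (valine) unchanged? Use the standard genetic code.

Position 1: none → 0 synonymous.
Position 2: none → 0 synonymous.
Position 3: GUU, GUA, GUG → 3 synonymous.
Total: 0 + 0 + 3 = 3.

3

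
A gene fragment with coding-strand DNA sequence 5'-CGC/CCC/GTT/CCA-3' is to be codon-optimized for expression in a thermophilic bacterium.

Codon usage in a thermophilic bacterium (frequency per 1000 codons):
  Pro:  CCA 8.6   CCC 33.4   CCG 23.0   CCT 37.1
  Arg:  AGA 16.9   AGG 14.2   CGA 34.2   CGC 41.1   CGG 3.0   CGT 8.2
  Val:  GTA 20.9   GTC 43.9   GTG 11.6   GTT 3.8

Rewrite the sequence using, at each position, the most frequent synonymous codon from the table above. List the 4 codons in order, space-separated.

Codon 1 (Arg): best is CGC at 41.1.
Codon 2 (Pro): best is CCT at 37.1.
Codon 3 (Val): best is GTC at 43.9.
Codon 4 (Pro): best is CCT at 37.1.

CGC CCT GTC CCT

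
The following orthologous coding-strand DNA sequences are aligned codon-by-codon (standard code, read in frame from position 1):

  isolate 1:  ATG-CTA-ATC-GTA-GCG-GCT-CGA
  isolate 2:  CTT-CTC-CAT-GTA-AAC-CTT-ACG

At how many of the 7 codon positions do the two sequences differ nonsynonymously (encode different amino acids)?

5

Codon 1: ATG Met / CTT Leu — nonsynonymous.
Codon 2: CTA Leu / CTC Leu — synonymous.
Codon 3: ATC Ile / CAT His — nonsynonymous.
Codon 4: GTA Val / GTA Val — identical.
Codon 5: GCG Ala / AAC Asn — nonsynonymous.
Codon 6: GCT Ala / CTT Leu — nonsynonymous.
Codon 7: CGA Arg / ACG Thr — nonsynonymous.
Nonsynonymous differences: 5.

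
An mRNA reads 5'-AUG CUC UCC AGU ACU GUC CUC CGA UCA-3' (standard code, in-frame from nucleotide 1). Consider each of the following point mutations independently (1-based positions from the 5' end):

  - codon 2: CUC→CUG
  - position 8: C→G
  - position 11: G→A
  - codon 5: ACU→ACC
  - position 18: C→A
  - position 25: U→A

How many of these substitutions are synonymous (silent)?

3

Codon 2: CUC (Leu) → CUG (Leu) — synonymous.
Codon 3: UCC (Ser) → UGC (Cys) — missense.
Codon 4: AGU (Ser) → AAU (Asn) — missense.
Codon 5: ACU (Thr) → ACC (Thr) — synonymous.
Codon 6: GUC (Val) → GUA (Val) — synonymous.
Codon 9: UCA (Ser) → ACA (Thr) — missense.
Synonymous: 3 of 6.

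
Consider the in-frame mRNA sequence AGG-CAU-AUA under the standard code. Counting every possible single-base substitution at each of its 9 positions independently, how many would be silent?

Codon 1 (AGG, Arg): 2 synonymous substitutions.
Codon 2 (CAU, His): 1 synonymous substitution.
Codon 3 (AUA, Ile): 2 synonymous substitutions.
Total: 2 + 1 + 2 = 5.

5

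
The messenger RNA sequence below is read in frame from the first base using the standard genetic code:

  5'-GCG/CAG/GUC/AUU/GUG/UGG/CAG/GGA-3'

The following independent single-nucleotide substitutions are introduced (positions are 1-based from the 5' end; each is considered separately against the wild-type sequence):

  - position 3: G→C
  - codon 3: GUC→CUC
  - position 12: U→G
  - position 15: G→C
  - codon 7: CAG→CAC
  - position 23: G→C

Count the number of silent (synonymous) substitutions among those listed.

Codon 1: GCG (Ala) → GCC (Ala) — synonymous.
Codon 3: GUC (Val) → CUC (Leu) — missense.
Codon 4: AUU (Ile) → AUG (Met) — missense.
Codon 5: GUG (Val) → GUC (Val) — synonymous.
Codon 7: CAG (Gln) → CAC (His) — missense.
Codon 8: GGA (Gly) → GCA (Ala) — missense.
Synonymous: 2 of 6.

2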